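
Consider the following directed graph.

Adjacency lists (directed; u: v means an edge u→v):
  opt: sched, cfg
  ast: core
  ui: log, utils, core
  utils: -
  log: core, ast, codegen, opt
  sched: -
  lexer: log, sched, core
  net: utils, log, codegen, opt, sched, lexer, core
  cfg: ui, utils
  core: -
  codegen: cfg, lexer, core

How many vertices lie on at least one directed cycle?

6

A vertex is on a directed cycle iff it belongs to a strongly connected component of size ≥ 2 (or has a self-loop).
The vertices on cycles are {ui, cfg, log, opt, lexer, codegen} — 6 in total.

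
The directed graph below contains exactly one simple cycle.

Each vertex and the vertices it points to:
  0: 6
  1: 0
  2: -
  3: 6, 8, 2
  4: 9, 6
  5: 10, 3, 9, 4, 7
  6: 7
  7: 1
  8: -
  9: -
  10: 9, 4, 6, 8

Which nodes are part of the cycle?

DFS with gray/black marking from 7:
7 gray
  1 gray
    0 gray
      6 gray
        6→7: 7 is gray → back edge
Back edge closes the cycle 7 → 1 → 0 → 6 → 7; its vertices are {0, 1, 6, 7}.

0, 1, 6, 7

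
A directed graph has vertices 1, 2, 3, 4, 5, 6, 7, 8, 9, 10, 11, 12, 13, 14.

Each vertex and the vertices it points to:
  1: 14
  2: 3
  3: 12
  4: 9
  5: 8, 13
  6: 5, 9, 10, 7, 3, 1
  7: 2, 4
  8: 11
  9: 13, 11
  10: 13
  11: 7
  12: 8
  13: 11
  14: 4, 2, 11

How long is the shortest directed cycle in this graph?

4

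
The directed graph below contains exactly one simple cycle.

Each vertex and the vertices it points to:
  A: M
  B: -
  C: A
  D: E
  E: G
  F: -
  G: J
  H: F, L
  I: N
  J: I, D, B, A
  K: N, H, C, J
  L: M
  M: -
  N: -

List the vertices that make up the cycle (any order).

D, E, G, J

DFS with gray/black marking from J:
J gray
  I gray
    N gray
    N black
  I black
  D gray
    E gray
      G gray
        G→J: J is gray → back edge
Back edge closes the cycle J → D → E → G → J; its vertices are {D, E, G, J}.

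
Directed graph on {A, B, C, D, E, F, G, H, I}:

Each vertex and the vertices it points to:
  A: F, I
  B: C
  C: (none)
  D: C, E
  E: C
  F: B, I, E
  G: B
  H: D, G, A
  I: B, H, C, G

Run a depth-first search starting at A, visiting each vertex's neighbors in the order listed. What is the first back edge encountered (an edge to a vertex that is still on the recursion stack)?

H->A

DFS from A (visiting each vertex's neighbors in the order listed); mark gray on enter, black on exit:
A gray
  F gray
    B gray
      C gray
      C black
    B black
    I gray
      I→B: B black — skip
      H gray
        D gray
          D→C: C black — skip
          E gray
            E→C: C black — skip
          E black
        D black
        G gray
          G→B: B black — skip
        G black
        H→A: A is gray → back edge
First back edge: H → A.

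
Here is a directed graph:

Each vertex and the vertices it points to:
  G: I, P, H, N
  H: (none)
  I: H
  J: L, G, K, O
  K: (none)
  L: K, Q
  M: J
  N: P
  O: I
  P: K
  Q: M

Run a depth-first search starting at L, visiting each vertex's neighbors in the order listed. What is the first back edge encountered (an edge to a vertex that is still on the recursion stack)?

DFS from L (visiting each vertex's neighbors in the order listed); mark gray on enter, black on exit:
L gray
  K gray
  K black
  Q gray
    M gray
      J gray
        J→L: L is gray → back edge
First back edge: J → L.

J→L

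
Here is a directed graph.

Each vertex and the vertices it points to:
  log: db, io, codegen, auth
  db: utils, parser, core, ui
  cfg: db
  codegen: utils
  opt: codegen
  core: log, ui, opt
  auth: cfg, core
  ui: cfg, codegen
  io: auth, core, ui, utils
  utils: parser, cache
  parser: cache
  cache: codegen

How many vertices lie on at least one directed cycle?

11

A vertex is on a directed cycle iff it belongs to a strongly connected component of size ≥ 2 (or has a self-loop).
The vertices on cycles are {db, io, ui, cfg, log, auth, core, cache, utils, parser, codegen} — 11 in total.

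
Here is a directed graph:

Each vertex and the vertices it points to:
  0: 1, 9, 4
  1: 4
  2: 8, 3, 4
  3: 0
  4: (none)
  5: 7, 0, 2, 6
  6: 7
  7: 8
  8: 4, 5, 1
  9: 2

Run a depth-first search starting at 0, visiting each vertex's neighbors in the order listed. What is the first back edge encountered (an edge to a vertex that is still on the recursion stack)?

7->8

DFS from 0 (visiting each vertex's neighbors in the order listed); mark gray on enter, black on exit:
0 gray
  1 gray
    4 gray
    4 black
  1 black
  9 gray
    2 gray
      8 gray
        8→4: 4 black — skip
        5 gray
          7 gray
            7→8: 8 is gray → back edge
First back edge: 7 → 8.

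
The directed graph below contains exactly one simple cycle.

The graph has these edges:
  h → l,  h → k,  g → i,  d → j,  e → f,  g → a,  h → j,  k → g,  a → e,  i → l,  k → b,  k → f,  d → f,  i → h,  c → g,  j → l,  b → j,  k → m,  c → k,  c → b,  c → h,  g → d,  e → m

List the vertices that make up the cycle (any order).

g, h, i, k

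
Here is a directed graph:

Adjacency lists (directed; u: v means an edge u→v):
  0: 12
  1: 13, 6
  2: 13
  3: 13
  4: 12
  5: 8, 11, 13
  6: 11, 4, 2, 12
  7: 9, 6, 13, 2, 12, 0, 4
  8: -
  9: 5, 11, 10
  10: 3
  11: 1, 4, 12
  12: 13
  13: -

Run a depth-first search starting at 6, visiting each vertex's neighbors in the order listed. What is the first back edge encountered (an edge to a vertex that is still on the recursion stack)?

1->6

DFS from 6 (visiting each vertex's neighbors in the order listed); mark gray on enter, black on exit:
6 gray
  11 gray
    1 gray
      13 gray
      13 black
      1→6: 6 is gray → back edge
First back edge: 1 → 6.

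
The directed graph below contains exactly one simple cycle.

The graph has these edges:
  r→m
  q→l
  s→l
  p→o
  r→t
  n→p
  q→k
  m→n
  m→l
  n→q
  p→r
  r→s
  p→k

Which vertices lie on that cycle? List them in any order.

m, n, p, r

DFS with gray/black marking from n:
n gray
  q gray
    l gray
    l black
    k gray
    k black
  q black
  p gray
    r gray
      m gray
        m→n: n is gray → back edge
Back edge closes the cycle n → p → r → m → n; its vertices are {m, n, p, r}.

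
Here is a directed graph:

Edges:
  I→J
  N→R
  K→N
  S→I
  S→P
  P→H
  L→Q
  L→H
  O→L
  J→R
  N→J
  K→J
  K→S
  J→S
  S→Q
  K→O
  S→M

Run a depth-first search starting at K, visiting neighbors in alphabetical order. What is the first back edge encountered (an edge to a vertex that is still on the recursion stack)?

I->J

DFS from K (visiting neighbors in alphabetical order); mark gray on enter, black on exit:
K gray
  J gray
    R gray
    R black
    S gray
      I gray
        I→J: J is gray → back edge
First back edge: I → J.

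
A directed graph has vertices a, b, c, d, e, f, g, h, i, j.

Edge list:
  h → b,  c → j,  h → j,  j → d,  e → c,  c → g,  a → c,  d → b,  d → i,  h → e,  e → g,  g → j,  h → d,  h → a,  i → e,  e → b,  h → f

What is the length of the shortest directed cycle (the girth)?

5

For each vertex v, BFS finds the shortest path from v back to v.
The shortest such closed walk is j → d → i → e → c → j, length 5.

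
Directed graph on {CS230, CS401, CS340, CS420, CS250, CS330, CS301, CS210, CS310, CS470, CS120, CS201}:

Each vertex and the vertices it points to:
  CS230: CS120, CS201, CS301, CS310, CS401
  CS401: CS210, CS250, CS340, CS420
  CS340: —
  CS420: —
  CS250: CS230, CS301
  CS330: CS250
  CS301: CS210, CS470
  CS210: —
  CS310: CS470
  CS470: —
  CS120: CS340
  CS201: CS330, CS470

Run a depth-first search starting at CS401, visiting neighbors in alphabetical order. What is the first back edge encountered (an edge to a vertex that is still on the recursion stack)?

DFS from CS401 (visiting neighbors in alphabetical order); mark gray on enter, black on exit:
CS401 gray
  CS210 gray
  CS210 black
  CS250 gray
    CS230 gray
      CS120 gray
        CS340 gray
        CS340 black
      CS120 black
      CS201 gray
        CS330 gray
          CS330→CS250: CS250 is gray → back edge
First back edge: CS330 → CS250.

CS330→CS250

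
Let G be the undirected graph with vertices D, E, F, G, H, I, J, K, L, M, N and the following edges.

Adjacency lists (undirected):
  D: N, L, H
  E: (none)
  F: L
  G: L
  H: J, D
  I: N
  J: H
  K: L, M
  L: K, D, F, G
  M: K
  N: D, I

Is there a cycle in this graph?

DFS, tracking each vertex's parent; an edge to a visited non-parent vertex closes a cycle.
Start from F:
visit F (parent –)
  visit L (parent F)
    visit K (parent L)
      K–L: parent, skip
      visit M (parent K)
        M–K: parent, skip
    visit D (parent L)
      visit N (parent D)
        N–D: parent, skip
        visit I (parent N)
          I–N: parent, skip
      D–L: parent, skip
      visit H (parent D)
        visit J (parent H)
          J–H: parent, skip
        H–D: parent, skip
    L–F: parent, skip
    visit G (parent L)
      G–L: parent, skip
visit E (parent –)
No non-parent visited neighbor found — the graph is a forest.

No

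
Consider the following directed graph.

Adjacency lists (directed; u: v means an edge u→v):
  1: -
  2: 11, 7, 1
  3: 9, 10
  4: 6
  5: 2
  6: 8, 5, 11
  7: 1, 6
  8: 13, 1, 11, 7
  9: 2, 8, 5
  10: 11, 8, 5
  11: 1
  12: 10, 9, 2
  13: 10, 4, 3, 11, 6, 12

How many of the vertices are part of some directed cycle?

11

A vertex is on a directed cycle iff it belongs to a strongly connected component of size ≥ 2 (or has a self-loop).
The vertices on cycles are {2, 3, 4, 5, 6, 7, 8, 9, 10, 12, 13} — 11 in total.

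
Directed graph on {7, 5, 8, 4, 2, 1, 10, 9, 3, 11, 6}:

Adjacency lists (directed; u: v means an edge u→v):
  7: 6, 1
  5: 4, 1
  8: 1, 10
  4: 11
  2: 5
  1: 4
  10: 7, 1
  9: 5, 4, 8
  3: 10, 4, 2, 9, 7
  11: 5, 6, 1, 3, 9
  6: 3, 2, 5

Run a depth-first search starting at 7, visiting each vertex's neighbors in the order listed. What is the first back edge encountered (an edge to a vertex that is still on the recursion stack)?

DFS from 7 (visiting each vertex's neighbors in the order listed); mark gray on enter, black on exit:
7 gray
  6 gray
    3 gray
      10 gray
        10→7: 7 is gray → back edge
First back edge: 10 → 7.

10→7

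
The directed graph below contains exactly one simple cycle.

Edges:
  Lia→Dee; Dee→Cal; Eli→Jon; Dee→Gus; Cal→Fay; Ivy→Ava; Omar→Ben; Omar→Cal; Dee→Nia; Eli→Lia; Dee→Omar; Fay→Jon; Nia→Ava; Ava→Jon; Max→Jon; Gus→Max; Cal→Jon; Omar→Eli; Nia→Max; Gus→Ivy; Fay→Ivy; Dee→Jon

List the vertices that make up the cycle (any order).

Dee, Eli, Lia, Omar

DFS with gray/black marking from Dee:
Dee gray
  Cal gray
    Fay gray
      Ivy gray
        Ava gray
          Jon gray
          Jon black
        Ava black
      Ivy black
      Fay→Jon: Jon black — skip
    Fay black
    Cal→Jon: Jon black — skip
  Cal black
  Dee→Jon: Jon black — skip
  Omar gray
    Ben gray
    Ben black
    Omar→Cal: Cal black — skip
    Eli gray
      Eli→Jon: Jon black — skip
      Lia gray
        Lia→Dee: Dee is gray → back edge
Back edge closes the cycle Dee → Omar → Eli → Lia → Dee; its vertices are {Dee, Eli, Lia, Omar}.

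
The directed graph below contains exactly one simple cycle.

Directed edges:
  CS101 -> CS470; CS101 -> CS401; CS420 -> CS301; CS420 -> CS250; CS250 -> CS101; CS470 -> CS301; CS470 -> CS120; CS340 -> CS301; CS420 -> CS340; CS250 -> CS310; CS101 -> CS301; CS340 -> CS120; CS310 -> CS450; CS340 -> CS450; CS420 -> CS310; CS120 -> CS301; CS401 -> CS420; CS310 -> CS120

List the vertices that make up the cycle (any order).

DFS with gray/black marking from CS420:
CS420 gray
  CS301 gray
  CS301 black
  CS310 gray
    CS450 gray
    CS450 black
    CS120 gray
      CS120→CS301: CS301 black — skip
    CS120 black
  CS310 black
  CS250 gray
    CS101 gray
      CS401 gray
        CS401→CS420: CS420 is gray → back edge
Back edge closes the cycle CS420 → CS250 → CS101 → CS401 → CS420; its vertices are {CS101, CS250, CS401, CS420}.

CS101, CS250, CS401, CS420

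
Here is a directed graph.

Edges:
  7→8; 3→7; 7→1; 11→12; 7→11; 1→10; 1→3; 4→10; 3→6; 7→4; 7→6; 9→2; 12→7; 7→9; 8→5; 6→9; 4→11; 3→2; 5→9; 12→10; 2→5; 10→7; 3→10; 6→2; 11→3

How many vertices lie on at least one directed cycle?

10

A vertex is on a directed cycle iff it belongs to a strongly connected component of size ≥ 2 (or has a self-loop).
The vertices on cycles are {1, 2, 3, 4, 5, 7, 9, 10, 11, 12} — 10 in total.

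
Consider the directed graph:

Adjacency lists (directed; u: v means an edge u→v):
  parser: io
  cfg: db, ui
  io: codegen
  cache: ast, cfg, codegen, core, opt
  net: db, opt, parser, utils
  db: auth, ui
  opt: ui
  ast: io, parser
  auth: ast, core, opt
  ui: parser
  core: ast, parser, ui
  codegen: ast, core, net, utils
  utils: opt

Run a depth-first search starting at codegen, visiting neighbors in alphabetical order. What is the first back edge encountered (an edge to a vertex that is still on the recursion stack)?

io→codegen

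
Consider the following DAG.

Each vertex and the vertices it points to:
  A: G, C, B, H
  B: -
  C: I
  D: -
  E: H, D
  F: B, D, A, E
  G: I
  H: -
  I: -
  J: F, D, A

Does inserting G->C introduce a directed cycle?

Adding G→C creates a cycle iff C can already reach G.
Explore from C: no path reaches G. The graph stays acyclic.

No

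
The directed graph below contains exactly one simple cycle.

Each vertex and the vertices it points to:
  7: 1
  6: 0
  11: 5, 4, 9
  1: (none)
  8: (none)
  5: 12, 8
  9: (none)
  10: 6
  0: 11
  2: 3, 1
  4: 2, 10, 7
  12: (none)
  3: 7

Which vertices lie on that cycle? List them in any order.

0, 4, 6, 10, 11

DFS with gray/black marking from 11:
11 gray
  5 gray
    12 gray
    12 black
    8 gray
    8 black
  5 black
  4 gray
    2 gray
      3 gray
        7 gray
          1 gray
          1 black
        7 black
      3 black
      2→1: 1 black — skip
    2 black
    10 gray
      6 gray
        0 gray
          0→11: 11 is gray → back edge
Back edge closes the cycle 11 → 4 → 10 → 6 → 0 → 11; its vertices are {0, 4, 6, 10, 11}.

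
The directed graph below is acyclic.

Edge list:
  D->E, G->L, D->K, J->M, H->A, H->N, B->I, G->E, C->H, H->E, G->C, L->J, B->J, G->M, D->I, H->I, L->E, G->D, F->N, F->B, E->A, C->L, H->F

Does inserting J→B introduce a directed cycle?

Yes

Adding J→B creates a cycle iff B can already reach J.
Path from B: B → J.
So B → … → J → B is a cycle.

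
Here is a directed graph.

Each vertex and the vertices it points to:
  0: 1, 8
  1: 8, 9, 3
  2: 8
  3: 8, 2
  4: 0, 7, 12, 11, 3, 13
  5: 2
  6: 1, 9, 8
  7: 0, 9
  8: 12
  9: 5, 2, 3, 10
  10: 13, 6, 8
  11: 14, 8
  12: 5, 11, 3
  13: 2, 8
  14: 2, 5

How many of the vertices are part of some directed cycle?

11

A vertex is on a directed cycle iff it belongs to a strongly connected component of size ≥ 2 (or has a self-loop).
The vertices on cycles are {1, 2, 3, 5, 6, 8, 9, 10, 11, 12, 14} — 11 in total.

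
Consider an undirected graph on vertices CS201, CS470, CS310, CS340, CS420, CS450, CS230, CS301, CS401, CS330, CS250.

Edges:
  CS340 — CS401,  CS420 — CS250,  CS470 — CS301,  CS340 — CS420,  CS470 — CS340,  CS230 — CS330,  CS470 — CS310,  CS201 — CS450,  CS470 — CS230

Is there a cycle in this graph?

No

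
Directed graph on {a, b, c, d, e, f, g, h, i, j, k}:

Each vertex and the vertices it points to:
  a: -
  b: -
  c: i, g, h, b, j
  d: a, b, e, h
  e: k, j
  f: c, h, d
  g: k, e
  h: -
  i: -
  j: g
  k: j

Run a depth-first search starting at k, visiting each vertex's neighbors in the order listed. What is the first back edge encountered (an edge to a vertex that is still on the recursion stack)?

g->k

DFS from k (visiting each vertex's neighbors in the order listed); mark gray on enter, black on exit:
k gray
  j gray
    g gray
      g→k: k is gray → back edge
First back edge: g → k.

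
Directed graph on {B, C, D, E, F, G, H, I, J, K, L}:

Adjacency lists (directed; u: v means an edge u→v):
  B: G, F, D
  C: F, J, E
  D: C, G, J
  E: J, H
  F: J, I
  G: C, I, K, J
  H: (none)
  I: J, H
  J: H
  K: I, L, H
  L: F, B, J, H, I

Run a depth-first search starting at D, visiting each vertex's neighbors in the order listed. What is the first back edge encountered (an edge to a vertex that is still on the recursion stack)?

DFS from D (visiting each vertex's neighbors in the order listed); mark gray on enter, black on exit:
D gray
  C gray
    F gray
      J gray
        H gray
        H black
      J black
      I gray
        I→J: J black — skip
        I→H: H black — skip
      I black
    F black
    C→J: J black — skip
    E gray
      E→J: J black — skip
      E→H: H black — skip
    E black
  C black
  G gray
    G→C: C black — skip
    G→I: I black — skip
    K gray
      K→I: I black — skip
      L gray
        L→F: F black — skip
        B gray
          B→G: G is gray → back edge
First back edge: B → G.

B->G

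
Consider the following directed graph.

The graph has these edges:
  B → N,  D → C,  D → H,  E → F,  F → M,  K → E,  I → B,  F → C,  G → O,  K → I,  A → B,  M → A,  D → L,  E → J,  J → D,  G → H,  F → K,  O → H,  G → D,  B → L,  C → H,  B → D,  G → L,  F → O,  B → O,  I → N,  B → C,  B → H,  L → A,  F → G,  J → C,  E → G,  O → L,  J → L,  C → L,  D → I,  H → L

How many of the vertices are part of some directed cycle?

A vertex is on a directed cycle iff it belongs to a strongly connected component of size ≥ 2 (or has a self-loop).
The vertices on cycles are {A, B, C, D, E, F, H, I, K, L, O} — 11 in total.

11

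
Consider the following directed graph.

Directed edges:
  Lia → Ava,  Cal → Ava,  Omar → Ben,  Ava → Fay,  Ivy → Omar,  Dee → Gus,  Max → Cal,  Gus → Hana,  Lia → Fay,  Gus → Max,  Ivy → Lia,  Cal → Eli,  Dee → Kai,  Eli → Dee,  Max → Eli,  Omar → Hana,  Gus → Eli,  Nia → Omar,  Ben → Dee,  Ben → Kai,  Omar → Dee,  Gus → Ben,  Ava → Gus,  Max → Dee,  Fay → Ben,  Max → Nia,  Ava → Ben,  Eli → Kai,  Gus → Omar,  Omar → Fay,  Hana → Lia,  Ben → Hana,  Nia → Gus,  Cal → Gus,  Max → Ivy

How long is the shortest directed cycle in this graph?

3

For each vertex v, BFS finds the shortest path from v back to v.
The shortest such closed walk is Max → Dee → Gus → Max, length 3.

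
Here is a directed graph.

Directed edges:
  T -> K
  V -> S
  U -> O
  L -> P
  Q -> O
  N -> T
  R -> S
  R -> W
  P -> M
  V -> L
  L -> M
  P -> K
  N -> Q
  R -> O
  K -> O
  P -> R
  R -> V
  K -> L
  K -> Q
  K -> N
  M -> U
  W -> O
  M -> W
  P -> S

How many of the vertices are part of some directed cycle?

7

A vertex is on a directed cycle iff it belongs to a strongly connected component of size ≥ 2 (or has a self-loop).
The vertices on cycles are {K, L, N, P, R, T, V} — 7 in total.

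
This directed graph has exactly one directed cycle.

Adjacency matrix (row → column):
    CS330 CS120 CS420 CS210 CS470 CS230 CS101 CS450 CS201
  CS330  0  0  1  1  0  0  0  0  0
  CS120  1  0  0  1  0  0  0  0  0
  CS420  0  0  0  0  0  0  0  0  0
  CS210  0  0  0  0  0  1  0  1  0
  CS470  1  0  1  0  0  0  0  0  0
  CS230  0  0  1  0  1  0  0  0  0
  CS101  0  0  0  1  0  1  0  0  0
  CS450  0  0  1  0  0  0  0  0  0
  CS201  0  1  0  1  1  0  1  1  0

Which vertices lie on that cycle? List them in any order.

DFS with gray/black marking from CS210:
CS210 gray
  CS230 gray
    CS470 gray
      CS330 gray
        CS330→CS210: CS210 is gray → back edge
Back edge closes the cycle CS210 → CS230 → CS470 → CS330 → CS210; its vertices are {CS210, CS230, CS330, CS470}.

CS210, CS230, CS330, CS470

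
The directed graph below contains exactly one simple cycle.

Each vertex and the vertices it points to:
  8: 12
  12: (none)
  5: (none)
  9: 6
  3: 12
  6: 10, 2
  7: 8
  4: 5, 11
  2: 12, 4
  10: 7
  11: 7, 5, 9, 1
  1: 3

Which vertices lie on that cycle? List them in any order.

2, 4, 6, 9, 11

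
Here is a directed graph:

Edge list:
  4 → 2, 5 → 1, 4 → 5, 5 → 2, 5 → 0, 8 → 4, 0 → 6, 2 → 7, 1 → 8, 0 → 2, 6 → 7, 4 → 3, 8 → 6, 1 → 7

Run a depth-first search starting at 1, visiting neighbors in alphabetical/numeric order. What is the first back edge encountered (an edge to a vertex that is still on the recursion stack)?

5→1

DFS from 1 (visiting neighbors in alphabetical/numeric order); mark gray on enter, black on exit:
1 gray
  7 gray
  7 black
  8 gray
    4 gray
      2 gray
        2→7: 7 black — skip
      2 black
      3 gray
      3 black
      5 gray
        0 gray
          0→2: 2 black — skip
          6 gray
            6→7: 7 black — skip
          6 black
        0 black
        5→1: 1 is gray → back edge
First back edge: 5 → 1.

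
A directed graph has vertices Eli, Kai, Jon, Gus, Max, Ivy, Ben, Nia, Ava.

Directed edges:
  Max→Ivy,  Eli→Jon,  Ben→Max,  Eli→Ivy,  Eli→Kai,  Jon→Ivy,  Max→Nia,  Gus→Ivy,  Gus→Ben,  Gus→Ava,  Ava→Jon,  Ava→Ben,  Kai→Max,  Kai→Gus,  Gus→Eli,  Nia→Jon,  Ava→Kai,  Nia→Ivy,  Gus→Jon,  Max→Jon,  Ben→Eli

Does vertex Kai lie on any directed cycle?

Kai is on a cycle iff Kai can reach itself via ≥1 edge.
Kai → Gus → Ava → Kai — yes.

Yes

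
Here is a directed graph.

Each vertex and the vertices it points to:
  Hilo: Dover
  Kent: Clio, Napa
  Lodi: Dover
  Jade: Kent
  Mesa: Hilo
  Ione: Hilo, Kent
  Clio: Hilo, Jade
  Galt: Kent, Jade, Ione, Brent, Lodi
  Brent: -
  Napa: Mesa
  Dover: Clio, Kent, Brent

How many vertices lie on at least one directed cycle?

7

A vertex is on a directed cycle iff it belongs to a strongly connected component of size ≥ 2 (or has a self-loop).
The vertices on cycles are {Clio, Hilo, Jade, Kent, Mesa, Napa, Dover} — 7 in total.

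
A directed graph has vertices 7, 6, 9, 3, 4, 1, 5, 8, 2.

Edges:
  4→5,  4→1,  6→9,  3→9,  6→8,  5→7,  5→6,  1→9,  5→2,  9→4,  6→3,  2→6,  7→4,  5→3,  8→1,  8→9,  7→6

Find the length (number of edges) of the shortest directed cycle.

3

For each vertex v, BFS finds the shortest path from v back to v.
The shortest such closed walk is 5 → 7 → 4 → 5, length 3.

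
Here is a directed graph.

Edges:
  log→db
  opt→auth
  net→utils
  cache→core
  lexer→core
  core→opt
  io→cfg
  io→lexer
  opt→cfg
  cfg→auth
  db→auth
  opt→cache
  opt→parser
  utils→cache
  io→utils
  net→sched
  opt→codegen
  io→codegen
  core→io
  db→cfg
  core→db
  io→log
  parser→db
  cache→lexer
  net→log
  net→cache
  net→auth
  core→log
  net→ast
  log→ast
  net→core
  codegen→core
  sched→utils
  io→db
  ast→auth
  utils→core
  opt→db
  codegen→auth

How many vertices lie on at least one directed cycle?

A vertex is on a directed cycle iff it belongs to a strongly connected component of size ≥ 2 (or has a self-loop).
The vertices on cycles are {io, opt, core, cache, lexer, utils, codegen} — 7 in total.

7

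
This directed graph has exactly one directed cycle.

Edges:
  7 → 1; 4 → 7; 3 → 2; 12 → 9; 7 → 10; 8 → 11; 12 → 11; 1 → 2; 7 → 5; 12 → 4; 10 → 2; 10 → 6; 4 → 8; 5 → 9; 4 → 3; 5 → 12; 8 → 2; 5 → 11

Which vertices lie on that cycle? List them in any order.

DFS with gray/black marking from 4:
4 gray
  8 gray
    2 gray
    2 black
    11 gray
    11 black
  8 black
  3 gray
    3→2: 2 black — skip
  3 black
  7 gray
    5 gray
      5→11: 11 black — skip
      9 gray
      9 black
      12 gray
        12→11: 11 black — skip
        12→9: 9 black — skip
        12→4: 4 is gray → back edge
Back edge closes the cycle 4 → 7 → 5 → 12 → 4; its vertices are {4, 5, 7, 12}.

4, 5, 7, 12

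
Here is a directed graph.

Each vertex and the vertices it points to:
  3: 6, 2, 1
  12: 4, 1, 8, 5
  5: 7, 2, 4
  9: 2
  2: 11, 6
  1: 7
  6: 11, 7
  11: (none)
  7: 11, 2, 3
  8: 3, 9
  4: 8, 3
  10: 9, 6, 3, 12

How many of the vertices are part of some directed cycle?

5

A vertex is on a directed cycle iff it belongs to a strongly connected component of size ≥ 2 (or has a self-loop).
The vertices on cycles are {1, 2, 3, 6, 7} — 5 in total.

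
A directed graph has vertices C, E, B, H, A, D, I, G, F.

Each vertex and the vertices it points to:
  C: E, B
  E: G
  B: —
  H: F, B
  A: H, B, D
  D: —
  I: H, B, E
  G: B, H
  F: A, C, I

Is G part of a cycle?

Yes

G is on a cycle iff G can reach itself via ≥1 edge.
G → H → F → C → E → G — yes.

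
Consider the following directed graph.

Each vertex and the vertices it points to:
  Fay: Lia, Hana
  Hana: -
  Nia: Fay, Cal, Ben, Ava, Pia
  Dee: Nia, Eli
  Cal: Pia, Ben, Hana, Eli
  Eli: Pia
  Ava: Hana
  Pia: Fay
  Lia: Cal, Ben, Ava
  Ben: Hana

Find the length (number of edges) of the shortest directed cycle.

4

For each vertex v, BFS finds the shortest path from v back to v.
The shortest such closed walk is Fay → Lia → Cal → Pia → Fay, length 4.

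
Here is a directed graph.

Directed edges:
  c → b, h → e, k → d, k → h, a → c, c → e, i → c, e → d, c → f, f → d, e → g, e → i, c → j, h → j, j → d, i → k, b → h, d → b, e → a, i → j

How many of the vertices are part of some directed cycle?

10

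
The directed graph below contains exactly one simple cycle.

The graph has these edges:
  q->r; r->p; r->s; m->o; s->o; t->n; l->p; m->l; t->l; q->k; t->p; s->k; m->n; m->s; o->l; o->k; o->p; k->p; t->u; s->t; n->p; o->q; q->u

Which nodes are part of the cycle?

o, q, r, s

DFS with gray/black marking from s:
s gray
  t gray
    n gray
      p gray
      p black
    n black
    t→p: p black — skip
    u gray
    u black
    l gray
      l→p: p black — skip
    l black
  t black
  o gray
    q gray
      q→u: u black — skip
      r gray
        r→s: s is gray → back edge
Back edge closes the cycle s → o → q → r → s; its vertices are {o, q, r, s}.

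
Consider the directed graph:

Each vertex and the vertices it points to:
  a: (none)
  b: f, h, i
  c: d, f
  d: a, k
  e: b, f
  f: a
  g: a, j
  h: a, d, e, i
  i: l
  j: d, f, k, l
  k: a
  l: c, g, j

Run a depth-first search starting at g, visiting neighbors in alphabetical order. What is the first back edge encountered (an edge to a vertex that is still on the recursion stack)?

l->g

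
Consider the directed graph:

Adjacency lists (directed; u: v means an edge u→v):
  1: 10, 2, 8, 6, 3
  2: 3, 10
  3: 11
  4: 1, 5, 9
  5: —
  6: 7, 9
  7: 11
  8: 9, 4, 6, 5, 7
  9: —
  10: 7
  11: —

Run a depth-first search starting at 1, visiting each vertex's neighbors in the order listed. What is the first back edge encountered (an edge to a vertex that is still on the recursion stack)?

4→1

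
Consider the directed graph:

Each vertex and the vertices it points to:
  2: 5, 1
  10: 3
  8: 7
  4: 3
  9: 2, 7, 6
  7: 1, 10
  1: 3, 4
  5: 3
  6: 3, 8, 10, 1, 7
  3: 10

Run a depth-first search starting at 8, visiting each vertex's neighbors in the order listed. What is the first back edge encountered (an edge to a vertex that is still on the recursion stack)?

10->3

DFS from 8 (visiting each vertex's neighbors in the order listed); mark gray on enter, black on exit:
8 gray
  7 gray
    1 gray
      3 gray
        10 gray
          10→3: 3 is gray → back edge
First back edge: 10 → 3.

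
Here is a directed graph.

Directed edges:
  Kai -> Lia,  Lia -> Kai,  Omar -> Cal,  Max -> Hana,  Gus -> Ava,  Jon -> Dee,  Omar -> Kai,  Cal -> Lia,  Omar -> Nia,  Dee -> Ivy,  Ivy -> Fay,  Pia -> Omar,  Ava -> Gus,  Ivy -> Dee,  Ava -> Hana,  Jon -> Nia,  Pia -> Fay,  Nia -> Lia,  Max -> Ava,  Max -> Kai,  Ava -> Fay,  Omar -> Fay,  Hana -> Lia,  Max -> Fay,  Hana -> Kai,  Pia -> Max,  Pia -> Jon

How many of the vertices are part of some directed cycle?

A vertex is on a directed cycle iff it belongs to a strongly connected component of size ≥ 2 (or has a self-loop).
The vertices on cycles are {Ava, Dee, Gus, Ivy, Kai, Lia} — 6 in total.

6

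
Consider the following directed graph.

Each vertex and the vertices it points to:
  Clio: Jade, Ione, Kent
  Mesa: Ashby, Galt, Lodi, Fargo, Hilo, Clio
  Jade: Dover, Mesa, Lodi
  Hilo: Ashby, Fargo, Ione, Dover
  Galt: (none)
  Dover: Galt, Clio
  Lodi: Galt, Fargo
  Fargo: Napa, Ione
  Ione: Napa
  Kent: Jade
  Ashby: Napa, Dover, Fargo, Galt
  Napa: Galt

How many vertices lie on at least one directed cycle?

A vertex is on a directed cycle iff it belongs to a strongly connected component of size ≥ 2 (or has a self-loop).
The vertices on cycles are {Clio, Hilo, Jade, Kent, Mesa, Ashby, Dover} — 7 in total.

7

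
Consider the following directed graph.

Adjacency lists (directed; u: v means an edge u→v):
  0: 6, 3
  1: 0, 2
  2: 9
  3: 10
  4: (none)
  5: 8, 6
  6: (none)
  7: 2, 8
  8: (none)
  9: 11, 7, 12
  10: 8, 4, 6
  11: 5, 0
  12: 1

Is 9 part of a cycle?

9 is on a cycle iff 9 can reach itself via ≥1 edge.
9 → 7 → 2 → 9 — yes.

Yes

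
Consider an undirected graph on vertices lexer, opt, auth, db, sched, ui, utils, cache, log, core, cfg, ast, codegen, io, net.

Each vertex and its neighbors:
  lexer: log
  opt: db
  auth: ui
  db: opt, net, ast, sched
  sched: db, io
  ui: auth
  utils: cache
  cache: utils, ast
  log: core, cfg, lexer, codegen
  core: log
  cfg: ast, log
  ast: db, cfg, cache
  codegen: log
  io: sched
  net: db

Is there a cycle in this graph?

DFS, tracking each vertex's parent; an edge to a visited non-parent vertex closes a cycle.
Start from db:
visit db (parent –)
  visit opt (parent db)
    opt–db: parent, skip
  visit net (parent db)
    net–db: parent, skip
  visit ast (parent db)
    ast–db: parent, skip
    visit cfg (parent ast)
      cfg–ast: parent, skip
      visit log (parent cfg)
        visit core (parent log)
          core–log: parent, skip
        log–cfg: parent, skip
        visit lexer (parent log)
          lexer–log: parent, skip
        visit codegen (parent log)
          codegen–log: parent, skip
    visit cache (parent ast)
      visit utils (parent cache)
        utils–cache: parent, skip
      cache–ast: parent, skip
  visit sched (parent db)
    sched–db: parent, skip
    visit io (parent sched)
      io–sched: parent, skip
visit auth (parent –)
  visit ui (parent auth)
    ui–auth: parent, skip
No non-parent visited neighbor found — the graph is a forest.

No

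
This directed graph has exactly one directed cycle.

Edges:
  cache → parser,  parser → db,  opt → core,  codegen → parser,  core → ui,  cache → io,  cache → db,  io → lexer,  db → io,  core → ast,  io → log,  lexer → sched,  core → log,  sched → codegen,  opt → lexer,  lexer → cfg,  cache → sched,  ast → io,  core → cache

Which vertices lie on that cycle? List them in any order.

db, io, lexer, sched, parser, codegen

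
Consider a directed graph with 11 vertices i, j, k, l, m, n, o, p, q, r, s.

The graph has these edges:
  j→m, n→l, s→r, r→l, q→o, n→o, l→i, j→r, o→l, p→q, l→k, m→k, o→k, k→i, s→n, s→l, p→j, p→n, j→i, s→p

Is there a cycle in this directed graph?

No

DFS with white/gray/black marking, starting from s:
s gray
  r gray
    l gray
      i gray
      i black
      k gray
        k→i: i black — skip
      k black
    l black
  r black
  p gray
    j gray
      m gray
        m→k: k black — skip
      m black
      j→i: i black — skip
      j→r: r black — skip
    j black
    n gray
      o gray
        o→k: k black — skip
        o→l: l black — skip
      o black
      n→l: l black — skip
    n black
    q gray
      q→o: o black — skip
    q black
  p black
  s→l: l black — skip
  s→n: n black — skip
s black
Every edge goes to a white or black vertex — no back edge, so the graph is acyclic.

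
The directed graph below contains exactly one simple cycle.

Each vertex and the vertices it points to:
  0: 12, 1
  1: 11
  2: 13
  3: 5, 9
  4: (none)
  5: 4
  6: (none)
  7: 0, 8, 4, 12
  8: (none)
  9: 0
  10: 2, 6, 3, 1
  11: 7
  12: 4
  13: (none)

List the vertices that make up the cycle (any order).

DFS with gray/black marking from 1:
1 gray
  11 gray
    7 gray
      0 gray
        12 gray
          4 gray
          4 black
        12 black
        0→1: 1 is gray → back edge
Back edge closes the cycle 1 → 11 → 7 → 0 → 1; its vertices are {0, 1, 7, 11}.

0, 1, 7, 11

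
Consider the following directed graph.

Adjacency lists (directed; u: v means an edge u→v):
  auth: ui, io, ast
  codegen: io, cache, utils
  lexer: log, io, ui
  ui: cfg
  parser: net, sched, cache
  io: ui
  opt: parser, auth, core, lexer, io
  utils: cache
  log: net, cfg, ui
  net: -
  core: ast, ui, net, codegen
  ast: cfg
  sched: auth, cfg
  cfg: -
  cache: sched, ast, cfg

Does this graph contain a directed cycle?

DFS with white/gray/black marking, starting from ast:
ast gray
  cfg gray
  cfg black
ast black
auth gray
  ui gray
    ui→cfg: cfg black — skip
  ui black
  io gray
    io→ui: ui black — skip
  io black
  auth→ast: ast black — skip
auth black
codegen gray
  codegen→io: io black — skip
  cache gray
    sched gray
      sched→auth: auth black — skip
      sched→cfg: cfg black — skip
    sched black
    cache→ast: ast black — skip
    cache→cfg: cfg black — skip
  cache black
  utils gray
    utils→cache: cache black — skip
  utils black
codegen black
lexer gray
  log gray
    net gray
    net black
    log→cfg: cfg black — skip
    log→ui: ui black — skip
  log black
  lexer→io: io black — skip
  lexer→ui: ui black — skip
lexer black
parser gray
  parser→net: net black — skip
  parser→sched: sched black — skip
  parser→cache: cache black — skip
parser black
opt gray
  opt→parser: parser black — skip
  opt→auth: auth black — skip
  core gray
    core→ast: ast black — skip
    core→ui: ui black — skip
    core→net: net black — skip
    core→codegen: codegen black — skip
  core black
  opt→lexer: lexer black — skip
  opt→io: io black — skip
opt black
Every edge goes to a white or black vertex — no back edge, so the graph is acyclic.

No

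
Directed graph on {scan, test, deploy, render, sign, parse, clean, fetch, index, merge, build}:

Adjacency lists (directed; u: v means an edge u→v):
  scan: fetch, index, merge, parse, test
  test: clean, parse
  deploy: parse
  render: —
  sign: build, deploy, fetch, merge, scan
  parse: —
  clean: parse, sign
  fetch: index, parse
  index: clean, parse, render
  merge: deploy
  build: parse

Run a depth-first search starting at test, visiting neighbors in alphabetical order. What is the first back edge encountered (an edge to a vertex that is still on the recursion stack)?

index→clean

DFS from test (visiting neighbors in alphabetical order); mark gray on enter, black on exit:
test gray
  clean gray
    parse gray
    parse black
    sign gray
      build gray
        build→parse: parse black — skip
      build black
      deploy gray
        deploy→parse: parse black — skip
      deploy black
      fetch gray
        index gray
          index→clean: clean is gray → back edge
First back edge: index → clean.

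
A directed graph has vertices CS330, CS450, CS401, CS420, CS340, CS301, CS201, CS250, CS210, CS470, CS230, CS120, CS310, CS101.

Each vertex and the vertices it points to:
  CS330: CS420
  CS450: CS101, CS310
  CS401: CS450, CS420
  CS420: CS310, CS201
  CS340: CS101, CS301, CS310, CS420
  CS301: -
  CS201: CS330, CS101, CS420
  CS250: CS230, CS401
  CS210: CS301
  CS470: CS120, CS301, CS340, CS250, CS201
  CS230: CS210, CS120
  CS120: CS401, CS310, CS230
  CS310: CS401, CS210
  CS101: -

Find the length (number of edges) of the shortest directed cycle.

2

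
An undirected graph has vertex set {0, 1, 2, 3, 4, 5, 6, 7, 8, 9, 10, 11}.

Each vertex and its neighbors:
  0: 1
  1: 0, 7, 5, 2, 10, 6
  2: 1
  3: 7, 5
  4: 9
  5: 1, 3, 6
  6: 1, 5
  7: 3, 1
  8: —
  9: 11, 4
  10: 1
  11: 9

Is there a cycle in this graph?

DFS, tracking each vertex's parent; an edge to a visited non-parent vertex closes a cycle.
Start from 3:
visit 3 (parent –)
  visit 7 (parent 3)
    7–3: parent, skip
    visit 1 (parent 7)
      visit 0 (parent 1)
        0–1: parent, skip
      1–7: parent, skip
      visit 5 (parent 1)
        5–1: parent, skip
        5–3: 3 visited and ≠ parent → cycle
Cycle: 3 – 7 – 1 – 5 – 3.

Yes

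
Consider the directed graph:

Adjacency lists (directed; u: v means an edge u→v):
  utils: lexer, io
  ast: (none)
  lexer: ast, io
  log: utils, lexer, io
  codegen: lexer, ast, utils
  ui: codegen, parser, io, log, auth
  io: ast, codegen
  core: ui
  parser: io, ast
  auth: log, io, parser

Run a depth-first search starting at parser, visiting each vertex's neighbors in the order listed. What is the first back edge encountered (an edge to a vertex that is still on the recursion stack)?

lexer→io

DFS from parser (visiting each vertex's neighbors in the order listed); mark gray on enter, black on exit:
parser gray
  io gray
    ast gray
    ast black
    codegen gray
      lexer gray
        lexer→ast: ast black — skip
        lexer→io: io is gray → back edge
First back edge: lexer → io.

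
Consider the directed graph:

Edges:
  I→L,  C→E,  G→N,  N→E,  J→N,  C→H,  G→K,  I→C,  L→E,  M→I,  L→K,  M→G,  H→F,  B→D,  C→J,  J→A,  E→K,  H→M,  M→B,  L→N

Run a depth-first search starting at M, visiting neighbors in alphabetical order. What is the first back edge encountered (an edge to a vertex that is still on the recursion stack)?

H→M

DFS from M (visiting neighbors in alphabetical order); mark gray on enter, black on exit:
M gray
  B gray
    D gray
    D black
  B black
  G gray
    K gray
    K black
    N gray
      E gray
        E→K: K black — skip
      E black
    N black
  G black
  I gray
    C gray
      C→E: E black — skip
      H gray
        F gray
        F black
        H→M: M is gray → back edge
First back edge: H → M.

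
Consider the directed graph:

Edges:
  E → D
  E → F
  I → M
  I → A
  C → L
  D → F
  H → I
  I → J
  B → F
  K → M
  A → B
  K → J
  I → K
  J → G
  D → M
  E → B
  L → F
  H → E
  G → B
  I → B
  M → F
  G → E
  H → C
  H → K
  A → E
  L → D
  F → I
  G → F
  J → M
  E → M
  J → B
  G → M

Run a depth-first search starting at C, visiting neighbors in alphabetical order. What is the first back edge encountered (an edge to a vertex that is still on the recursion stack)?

B→F

DFS from C (visiting neighbors in alphabetical order); mark gray on enter, black on exit:
C gray
  L gray
    D gray
      F gray
        I gray
          A gray
            B gray
              B→F: F is gray → back edge
First back edge: B → F.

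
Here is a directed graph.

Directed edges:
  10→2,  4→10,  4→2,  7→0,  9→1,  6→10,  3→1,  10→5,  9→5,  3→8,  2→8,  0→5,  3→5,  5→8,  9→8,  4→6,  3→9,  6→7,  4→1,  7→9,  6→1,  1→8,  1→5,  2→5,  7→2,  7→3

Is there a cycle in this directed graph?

No

DFS with white/gray/black marking, starting from 2:
2 gray
  8 gray
  8 black
  5 gray
    5→8: 8 black — skip
  5 black
2 black
10 gray
  10→2: 2 black — skip
  10→5: 5 black — skip
10 black
7 gray
  0 gray
    0→5: 5 black — skip
  0 black
  9 gray
    9→5: 5 black — skip
    9→8: 8 black — skip
    1 gray
      1→5: 5 black — skip
      1→8: 8 black — skip
    1 black
  9 black
  7→2: 2 black — skip
  3 gray
    3→8: 8 black — skip
    3→5: 5 black — skip
    3→1: 1 black — skip
    3→9: 9 black — skip
  3 black
7 black
6 gray
  6→7: 7 black — skip
  6→1: 1 black — skip
  6→10: 10 black — skip
6 black
4 gray
  4→2: 2 black — skip
  4→10: 10 black — skip
  4→6: 6 black — skip
  4→1: 1 black — skip
4 black
Every edge goes to a white or black vertex — no back edge, so the graph is acyclic.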